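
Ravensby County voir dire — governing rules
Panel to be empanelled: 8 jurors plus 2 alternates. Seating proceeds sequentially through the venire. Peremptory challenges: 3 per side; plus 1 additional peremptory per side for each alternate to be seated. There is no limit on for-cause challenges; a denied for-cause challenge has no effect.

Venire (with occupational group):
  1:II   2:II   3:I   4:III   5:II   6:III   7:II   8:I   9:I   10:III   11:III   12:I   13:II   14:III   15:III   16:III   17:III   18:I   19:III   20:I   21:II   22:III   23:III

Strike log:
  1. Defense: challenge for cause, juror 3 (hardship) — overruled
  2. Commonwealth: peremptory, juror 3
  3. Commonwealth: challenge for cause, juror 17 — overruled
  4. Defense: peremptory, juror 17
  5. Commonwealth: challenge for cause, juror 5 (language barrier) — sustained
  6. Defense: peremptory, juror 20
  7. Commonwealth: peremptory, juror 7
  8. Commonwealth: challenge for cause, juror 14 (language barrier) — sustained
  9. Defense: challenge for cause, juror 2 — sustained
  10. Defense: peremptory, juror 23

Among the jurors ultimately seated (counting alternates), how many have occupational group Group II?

Removed: #2, #3, #5, #7, #14, #17, #20, #23.
Seated (10 incl. alternates): #1, #4, #6, #8, #9, #10, #11, #12, #13, #15.
Of those, in Group II: #1, #13 → 2.

2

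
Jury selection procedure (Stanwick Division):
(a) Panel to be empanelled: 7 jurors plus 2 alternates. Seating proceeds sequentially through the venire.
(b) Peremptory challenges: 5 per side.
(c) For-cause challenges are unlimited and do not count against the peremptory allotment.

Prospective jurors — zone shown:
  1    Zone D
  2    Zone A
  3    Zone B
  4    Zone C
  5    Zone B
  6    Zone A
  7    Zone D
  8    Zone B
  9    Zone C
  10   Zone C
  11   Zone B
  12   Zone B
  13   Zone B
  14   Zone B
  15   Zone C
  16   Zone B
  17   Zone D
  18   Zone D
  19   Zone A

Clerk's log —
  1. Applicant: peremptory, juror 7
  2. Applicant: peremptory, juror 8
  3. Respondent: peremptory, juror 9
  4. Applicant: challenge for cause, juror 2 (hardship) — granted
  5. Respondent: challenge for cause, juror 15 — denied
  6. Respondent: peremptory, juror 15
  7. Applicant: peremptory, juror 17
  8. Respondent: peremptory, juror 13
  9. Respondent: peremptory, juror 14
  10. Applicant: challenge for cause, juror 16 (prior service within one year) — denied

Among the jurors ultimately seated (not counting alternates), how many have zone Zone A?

Removed: #2, #7, #8, #9, #13, #14, #15, #17.
Seated jurors 1–7: #1, #3, #4, #5, #6, #10, #11 (alternates #12, #16 not counted).
Of those, in Zone A: #6 → 1.

1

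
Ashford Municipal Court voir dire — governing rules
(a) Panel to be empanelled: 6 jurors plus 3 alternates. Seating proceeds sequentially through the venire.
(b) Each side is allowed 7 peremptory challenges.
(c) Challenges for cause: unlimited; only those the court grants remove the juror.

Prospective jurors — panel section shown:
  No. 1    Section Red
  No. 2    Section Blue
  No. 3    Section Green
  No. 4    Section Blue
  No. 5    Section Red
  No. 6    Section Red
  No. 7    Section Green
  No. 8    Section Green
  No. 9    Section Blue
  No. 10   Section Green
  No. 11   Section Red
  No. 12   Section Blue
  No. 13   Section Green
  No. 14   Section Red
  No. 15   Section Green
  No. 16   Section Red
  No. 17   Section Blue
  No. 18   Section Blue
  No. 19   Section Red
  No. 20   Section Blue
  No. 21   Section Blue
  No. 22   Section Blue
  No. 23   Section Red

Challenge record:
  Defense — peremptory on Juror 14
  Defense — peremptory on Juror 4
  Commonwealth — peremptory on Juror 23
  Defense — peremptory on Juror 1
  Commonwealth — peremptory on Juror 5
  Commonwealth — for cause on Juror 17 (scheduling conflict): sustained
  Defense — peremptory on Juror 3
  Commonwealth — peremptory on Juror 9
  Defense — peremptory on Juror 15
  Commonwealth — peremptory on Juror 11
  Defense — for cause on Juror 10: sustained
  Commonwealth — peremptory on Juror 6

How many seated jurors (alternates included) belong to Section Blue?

Removed: #1, #3, #4, #5, #6, #9, #10, #11, #14, #15, #17, #23.
Seated (9 incl. alternates): #2, #7, #8, #12, #13, #16, #18, #19, #20.
Of those, in Section Blue: #2, #12, #18, #20 → 4.

4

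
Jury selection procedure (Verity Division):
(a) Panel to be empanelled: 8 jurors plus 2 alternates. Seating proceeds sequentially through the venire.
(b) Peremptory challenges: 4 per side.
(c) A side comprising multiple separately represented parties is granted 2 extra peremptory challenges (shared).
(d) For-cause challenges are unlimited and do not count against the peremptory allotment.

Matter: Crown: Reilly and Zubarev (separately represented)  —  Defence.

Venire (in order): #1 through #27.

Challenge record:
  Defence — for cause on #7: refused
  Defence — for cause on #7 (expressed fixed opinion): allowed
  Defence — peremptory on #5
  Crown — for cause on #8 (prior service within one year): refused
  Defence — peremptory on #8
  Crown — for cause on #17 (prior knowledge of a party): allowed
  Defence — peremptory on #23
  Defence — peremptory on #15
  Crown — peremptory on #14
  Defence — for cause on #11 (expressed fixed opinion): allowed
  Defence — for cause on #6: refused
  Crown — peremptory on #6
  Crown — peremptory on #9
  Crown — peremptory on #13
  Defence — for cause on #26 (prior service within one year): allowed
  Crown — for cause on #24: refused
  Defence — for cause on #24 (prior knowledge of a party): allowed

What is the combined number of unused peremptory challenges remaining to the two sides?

2

Crown allotment: 4 base + 2 multi-party = 6. Defence allotment: 4.
Crown peremptories used: #14, #6, #9, #13 — 4 (for-cause on #8, #17, #24 don't count).
Defence peremptories used: #5, #8, #23, #15 — 4 (for-cause on #7, #7, #11, #6, #26, #24 don't count).
Remaining: (6 − 4) + (4 − 4) = 2.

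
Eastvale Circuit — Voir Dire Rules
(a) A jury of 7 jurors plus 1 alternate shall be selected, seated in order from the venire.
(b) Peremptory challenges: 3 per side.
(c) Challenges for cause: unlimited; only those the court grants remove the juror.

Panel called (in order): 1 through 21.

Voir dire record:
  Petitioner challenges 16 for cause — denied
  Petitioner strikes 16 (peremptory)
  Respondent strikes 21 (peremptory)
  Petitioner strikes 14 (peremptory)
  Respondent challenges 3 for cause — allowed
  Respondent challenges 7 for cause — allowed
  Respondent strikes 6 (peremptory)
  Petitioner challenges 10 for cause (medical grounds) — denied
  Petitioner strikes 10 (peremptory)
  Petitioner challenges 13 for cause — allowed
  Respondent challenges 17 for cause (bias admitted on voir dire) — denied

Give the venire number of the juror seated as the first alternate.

12

Removed: #3, #6, #7, #10, #13, #14, #16, #21. (#17 stays — for-cause denied.)
Filling seats in venire order through position 8: #1, #2, #4, #5, #8, #9, #11, #12.
So alternate 1 is #12.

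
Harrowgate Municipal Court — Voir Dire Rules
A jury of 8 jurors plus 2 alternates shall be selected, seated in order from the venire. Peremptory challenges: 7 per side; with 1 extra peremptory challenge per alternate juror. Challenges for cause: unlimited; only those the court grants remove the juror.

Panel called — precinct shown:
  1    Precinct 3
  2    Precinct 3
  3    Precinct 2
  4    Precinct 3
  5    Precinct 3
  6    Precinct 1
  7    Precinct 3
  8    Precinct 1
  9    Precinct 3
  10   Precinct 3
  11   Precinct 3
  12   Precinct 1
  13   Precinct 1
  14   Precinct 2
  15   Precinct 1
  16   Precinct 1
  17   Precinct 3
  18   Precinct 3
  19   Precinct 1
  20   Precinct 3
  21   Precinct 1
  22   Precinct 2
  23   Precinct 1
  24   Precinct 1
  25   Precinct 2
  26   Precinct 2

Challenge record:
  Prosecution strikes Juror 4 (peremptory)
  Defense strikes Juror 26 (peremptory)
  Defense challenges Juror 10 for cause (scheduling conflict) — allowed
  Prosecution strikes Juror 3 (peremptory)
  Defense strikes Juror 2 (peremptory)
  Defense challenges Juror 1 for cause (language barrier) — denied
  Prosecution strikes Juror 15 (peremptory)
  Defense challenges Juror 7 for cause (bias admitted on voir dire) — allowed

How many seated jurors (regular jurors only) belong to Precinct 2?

0

Removed: #2, #3, #4, #7, #10, #15, #26.
Seated jurors 1–8: #1, #5, #6, #8, #9, #11, #12, #13 (alternates #14, #16 not counted).
None of those are in Precinct 2 → 0.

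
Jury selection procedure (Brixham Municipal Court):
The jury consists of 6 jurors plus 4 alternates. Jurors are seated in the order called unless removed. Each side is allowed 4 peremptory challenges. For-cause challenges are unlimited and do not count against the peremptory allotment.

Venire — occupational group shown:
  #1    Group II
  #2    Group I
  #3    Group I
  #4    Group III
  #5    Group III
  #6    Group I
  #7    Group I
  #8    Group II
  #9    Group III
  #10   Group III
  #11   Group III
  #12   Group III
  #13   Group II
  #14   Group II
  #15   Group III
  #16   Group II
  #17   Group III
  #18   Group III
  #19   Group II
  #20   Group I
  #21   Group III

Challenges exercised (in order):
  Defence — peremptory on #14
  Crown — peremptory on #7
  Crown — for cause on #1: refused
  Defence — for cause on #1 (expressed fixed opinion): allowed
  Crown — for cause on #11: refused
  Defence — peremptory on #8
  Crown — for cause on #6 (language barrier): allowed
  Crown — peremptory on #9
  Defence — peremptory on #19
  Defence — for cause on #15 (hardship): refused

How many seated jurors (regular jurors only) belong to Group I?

2

Removed: #1, #6, #7, #8, #9, #14, #19.
Seated jurors 1–6: #2, #3, #4, #5, #10, #11 (alternates #12, #13, #15, #16 not counted).
Of those, in Group I: #2, #3 → 2.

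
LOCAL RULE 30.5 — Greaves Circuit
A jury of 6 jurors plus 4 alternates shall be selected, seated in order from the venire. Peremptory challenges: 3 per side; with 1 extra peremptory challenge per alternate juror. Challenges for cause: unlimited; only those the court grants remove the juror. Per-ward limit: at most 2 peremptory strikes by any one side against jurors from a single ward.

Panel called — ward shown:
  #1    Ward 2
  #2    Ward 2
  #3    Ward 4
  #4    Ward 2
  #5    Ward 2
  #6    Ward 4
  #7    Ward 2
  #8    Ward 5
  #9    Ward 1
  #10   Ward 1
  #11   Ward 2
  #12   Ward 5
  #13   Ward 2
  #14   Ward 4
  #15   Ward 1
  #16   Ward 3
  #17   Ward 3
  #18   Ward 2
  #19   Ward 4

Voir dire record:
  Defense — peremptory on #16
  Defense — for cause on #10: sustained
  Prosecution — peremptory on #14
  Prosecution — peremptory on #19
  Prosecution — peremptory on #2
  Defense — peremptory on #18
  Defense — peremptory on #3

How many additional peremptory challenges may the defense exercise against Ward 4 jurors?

Defense peremptories so far: #16, #18, #3 — 3 of 7 used, 4 left overall.
Against Ward 4: #3 — 1 used; per-ward cap 2 leaves 1.
Binding limit: min(4, 1) = 1.

1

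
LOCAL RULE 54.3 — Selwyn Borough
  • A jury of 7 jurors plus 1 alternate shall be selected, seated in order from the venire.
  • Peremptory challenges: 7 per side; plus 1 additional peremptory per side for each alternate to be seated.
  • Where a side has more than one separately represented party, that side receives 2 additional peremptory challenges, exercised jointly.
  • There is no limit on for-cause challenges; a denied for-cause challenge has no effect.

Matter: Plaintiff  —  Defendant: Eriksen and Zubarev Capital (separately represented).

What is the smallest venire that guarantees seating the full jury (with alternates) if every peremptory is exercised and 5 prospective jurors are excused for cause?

31

Seats to fill: 7 + 1 alternates = 8.
Peremptories — Plaintiff: 7 + 1×1 = 8; Defendant: 7 + 1×1 + 2 = 10; total 18.
For-cause removals: 5.
Minimum venire: 8 + 18 + 5 = 31.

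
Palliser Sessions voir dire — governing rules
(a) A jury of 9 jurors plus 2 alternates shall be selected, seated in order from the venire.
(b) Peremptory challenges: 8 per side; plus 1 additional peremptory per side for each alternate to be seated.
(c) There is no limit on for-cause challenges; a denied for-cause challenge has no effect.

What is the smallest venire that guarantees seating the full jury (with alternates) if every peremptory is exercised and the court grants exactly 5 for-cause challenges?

36

Seats to fill: 9 + 2 alternates = 11.
Peremptories: 8 + 1×2 = 10 per side × 2 sides = 20.
For-cause removals: 5.
Minimum venire: 11 + 20 + 5 = 36.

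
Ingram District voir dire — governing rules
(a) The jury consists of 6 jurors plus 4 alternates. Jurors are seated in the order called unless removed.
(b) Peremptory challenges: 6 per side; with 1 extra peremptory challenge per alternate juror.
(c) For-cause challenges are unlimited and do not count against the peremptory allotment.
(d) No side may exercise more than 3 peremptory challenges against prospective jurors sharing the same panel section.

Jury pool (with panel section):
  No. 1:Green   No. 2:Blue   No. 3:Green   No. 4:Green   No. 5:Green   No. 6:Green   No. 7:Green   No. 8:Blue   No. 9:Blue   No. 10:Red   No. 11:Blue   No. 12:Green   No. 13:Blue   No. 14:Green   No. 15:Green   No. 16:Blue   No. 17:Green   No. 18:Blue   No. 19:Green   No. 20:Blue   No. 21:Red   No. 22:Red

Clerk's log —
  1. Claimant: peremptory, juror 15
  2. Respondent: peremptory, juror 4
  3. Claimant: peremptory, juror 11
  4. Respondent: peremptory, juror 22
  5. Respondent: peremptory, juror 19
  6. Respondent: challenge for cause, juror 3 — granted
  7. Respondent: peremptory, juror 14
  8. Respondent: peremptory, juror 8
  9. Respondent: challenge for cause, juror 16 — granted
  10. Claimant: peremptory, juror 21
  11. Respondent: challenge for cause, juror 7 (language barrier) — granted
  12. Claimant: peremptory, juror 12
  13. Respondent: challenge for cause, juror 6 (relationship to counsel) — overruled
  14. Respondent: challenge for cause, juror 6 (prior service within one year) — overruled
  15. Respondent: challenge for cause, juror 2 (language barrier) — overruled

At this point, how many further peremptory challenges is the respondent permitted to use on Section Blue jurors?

Respondent peremptories so far: #4, #22, #19, #14, #8 — 5 of 10 used, 5 left overall.
Against Section Blue: #8 — 1 used; per-section cap 3 leaves 2.
Binding limit: min(5, 2) = 2.

2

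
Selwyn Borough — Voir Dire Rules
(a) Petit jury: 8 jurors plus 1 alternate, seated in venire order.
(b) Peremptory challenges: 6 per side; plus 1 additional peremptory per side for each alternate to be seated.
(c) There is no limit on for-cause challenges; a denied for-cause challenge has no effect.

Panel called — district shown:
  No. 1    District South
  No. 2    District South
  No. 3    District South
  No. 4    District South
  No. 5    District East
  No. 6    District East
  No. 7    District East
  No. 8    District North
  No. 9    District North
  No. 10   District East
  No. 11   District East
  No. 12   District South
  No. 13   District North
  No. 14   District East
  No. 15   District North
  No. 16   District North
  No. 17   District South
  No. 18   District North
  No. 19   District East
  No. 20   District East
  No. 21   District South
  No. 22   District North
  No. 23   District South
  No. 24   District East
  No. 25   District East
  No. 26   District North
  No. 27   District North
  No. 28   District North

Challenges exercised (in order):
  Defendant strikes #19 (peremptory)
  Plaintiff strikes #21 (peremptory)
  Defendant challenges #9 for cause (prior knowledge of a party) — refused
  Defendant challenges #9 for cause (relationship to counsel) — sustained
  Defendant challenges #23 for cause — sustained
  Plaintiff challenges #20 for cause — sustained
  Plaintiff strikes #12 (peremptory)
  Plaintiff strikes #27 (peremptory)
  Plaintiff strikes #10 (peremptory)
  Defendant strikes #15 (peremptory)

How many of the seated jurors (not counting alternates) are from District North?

Removed: #9, #10, #12, #15, #19, #20, #21, #23, #27.
Seated jurors 1–8: #1, #2, #3, #4, #5, #6, #7, #8 (alternates #11 not counted).
Of those, in District North: #8 → 1.

1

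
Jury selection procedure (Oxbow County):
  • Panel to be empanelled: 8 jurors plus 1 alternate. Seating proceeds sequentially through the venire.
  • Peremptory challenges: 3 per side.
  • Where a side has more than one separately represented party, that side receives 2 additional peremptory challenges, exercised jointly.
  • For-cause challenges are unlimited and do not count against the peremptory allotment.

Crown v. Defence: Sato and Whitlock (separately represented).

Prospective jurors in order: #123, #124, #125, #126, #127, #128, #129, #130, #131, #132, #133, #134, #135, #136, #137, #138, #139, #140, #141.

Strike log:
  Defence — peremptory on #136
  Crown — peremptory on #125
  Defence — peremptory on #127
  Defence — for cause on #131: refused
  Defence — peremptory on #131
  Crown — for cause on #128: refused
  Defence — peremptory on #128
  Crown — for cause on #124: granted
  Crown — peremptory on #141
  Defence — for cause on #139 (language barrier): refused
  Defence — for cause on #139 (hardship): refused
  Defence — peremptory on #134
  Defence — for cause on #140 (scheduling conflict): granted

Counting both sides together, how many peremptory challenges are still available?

1

Crown allotment: 3. Defence allotment: 3 base + 2 multi-party = 5.
Crown peremptories used: #125, #141 — 2 (for-cause on #128, #124 don't count).
Defence peremptories used: #136, #127, #131, #128, #134 — 5 (for-cause on #131, #139, #139, #140 don't count).
Remaining: (3 − 2) + (5 − 5) = 1.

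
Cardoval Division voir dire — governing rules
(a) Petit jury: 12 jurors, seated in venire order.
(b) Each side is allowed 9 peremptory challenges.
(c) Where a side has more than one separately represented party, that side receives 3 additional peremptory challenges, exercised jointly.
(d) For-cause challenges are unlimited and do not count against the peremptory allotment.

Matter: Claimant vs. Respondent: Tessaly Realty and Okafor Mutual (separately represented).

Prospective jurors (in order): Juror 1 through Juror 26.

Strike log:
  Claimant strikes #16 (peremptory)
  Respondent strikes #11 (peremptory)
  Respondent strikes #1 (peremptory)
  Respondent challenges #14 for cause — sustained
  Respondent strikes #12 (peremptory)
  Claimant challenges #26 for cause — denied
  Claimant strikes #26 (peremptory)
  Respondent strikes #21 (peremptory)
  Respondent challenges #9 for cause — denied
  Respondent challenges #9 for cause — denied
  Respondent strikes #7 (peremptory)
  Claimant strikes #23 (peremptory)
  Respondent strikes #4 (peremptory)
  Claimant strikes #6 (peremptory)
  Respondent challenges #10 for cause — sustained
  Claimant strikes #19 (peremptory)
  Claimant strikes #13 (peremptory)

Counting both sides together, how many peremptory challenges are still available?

Claimant allotment: 9. Respondent allotment: 9 base + 3 multi-party = 12.
Claimant peremptories used: #16, #26, #23, #6, #19, #13 — 6 (the for-cause on #26 doesn't count).
Respondent peremptories used: #11, #1, #12, #21, #7, #4 — 6 (for-cause on #14, #9, #9, #10 don't count).
Remaining: (9 − 6) + (12 − 6) = 9.

9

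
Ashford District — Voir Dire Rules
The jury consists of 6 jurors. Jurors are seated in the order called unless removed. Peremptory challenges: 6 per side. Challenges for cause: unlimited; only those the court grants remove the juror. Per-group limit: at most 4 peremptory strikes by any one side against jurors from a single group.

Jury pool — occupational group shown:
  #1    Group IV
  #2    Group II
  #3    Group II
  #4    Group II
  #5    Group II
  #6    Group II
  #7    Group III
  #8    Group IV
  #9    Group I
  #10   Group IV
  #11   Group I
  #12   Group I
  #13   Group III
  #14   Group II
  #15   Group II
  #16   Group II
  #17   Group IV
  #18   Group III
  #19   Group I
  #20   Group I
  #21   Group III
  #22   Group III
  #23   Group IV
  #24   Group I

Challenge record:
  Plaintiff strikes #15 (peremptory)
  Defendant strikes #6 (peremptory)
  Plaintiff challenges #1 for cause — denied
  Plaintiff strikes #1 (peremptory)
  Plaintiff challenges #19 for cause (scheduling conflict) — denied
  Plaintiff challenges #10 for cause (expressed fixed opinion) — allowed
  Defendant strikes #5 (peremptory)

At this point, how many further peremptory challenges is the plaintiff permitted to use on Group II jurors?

Plaintiff peremptories so far: #15, #1 — 2 of 6 used, 4 left overall.
Against Group II: #15 — 1 used; per-group cap 4 leaves 3.
Binding limit: min(4, 3) = 3.

3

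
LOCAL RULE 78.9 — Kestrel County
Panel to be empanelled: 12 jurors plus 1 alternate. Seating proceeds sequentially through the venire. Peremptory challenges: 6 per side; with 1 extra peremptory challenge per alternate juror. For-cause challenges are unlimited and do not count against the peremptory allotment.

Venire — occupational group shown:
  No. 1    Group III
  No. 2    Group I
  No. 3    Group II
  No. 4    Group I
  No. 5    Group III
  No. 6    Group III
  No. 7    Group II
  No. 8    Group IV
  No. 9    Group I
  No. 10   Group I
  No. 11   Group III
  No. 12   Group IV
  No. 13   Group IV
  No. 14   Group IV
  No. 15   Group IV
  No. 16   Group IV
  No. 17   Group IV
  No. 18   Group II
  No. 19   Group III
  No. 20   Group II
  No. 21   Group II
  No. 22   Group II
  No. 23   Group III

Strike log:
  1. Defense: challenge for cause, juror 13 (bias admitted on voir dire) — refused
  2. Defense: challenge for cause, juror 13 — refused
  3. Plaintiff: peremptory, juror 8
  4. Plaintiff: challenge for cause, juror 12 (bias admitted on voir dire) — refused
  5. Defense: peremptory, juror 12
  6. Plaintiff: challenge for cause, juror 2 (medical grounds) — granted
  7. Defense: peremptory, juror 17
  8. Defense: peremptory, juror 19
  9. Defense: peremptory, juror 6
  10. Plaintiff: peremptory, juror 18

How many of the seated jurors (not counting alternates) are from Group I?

3

Removed: #2, #6, #8, #12, #17, #18, #19.
Seated jurors 1–12: #1, #3, #4, #5, #7, #9, #10, #11, #13, #14, #15, #16 (alternates #20 not counted).
Of those, in Group I: #4, #9, #10 → 3.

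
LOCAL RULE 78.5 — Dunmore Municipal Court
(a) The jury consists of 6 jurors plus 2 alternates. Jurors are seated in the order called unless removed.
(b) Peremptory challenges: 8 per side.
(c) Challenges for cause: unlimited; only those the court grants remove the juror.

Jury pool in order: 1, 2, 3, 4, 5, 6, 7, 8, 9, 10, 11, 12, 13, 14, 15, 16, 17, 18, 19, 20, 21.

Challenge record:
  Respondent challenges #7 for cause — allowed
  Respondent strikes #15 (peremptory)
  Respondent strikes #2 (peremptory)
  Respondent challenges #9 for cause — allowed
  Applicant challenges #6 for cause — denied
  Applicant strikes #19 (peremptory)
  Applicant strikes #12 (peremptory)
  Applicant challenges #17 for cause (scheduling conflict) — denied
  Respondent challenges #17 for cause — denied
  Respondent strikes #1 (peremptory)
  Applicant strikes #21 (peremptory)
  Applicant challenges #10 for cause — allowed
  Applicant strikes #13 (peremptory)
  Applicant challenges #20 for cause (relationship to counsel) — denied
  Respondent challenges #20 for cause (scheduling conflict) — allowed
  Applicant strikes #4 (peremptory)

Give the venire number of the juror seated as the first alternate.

16

Removed: #1, #2, #4, #7, #9, #10, #12, #13, #15, #19, #20, #21. (#6, #17 stay — for-cause denied.)
Seating in order: seats 1–6 → #3, #5, #6, #8, #11, #14; alternates → #16, #17.
So alternate 1 is #16.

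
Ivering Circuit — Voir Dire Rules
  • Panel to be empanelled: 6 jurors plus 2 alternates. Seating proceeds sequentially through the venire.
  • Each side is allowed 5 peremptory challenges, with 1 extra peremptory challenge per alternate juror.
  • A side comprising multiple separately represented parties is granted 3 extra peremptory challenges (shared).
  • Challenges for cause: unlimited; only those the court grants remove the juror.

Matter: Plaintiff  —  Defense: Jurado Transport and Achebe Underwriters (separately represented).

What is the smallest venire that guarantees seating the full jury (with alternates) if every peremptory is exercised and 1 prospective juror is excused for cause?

Seats to fill: 6 + 2 alternates = 8.
Peremptories — Plaintiff: 5 + 1×2 = 7; Defense: 5 + 1×2 + 3 = 10; total 17.
For-cause removals: 1.
Minimum venire: 8 + 17 + 1 = 26.

26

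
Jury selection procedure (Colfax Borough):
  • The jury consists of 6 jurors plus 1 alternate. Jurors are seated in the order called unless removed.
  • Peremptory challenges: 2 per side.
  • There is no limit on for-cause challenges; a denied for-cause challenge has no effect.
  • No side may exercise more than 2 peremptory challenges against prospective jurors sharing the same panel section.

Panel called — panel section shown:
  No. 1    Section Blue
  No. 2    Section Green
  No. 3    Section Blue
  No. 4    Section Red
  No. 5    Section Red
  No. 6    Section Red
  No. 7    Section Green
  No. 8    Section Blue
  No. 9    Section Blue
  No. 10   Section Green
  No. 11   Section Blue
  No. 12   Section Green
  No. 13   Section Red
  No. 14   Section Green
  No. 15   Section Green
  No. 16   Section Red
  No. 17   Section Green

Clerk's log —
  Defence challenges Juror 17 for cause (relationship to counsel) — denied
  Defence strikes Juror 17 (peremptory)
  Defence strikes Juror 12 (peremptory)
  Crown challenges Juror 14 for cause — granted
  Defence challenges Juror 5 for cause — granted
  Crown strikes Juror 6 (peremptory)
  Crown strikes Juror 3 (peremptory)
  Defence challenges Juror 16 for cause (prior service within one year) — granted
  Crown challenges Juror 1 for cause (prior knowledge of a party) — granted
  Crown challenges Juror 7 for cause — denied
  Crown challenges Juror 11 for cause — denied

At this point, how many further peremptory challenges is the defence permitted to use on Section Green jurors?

0

Defence peremptories so far: #17, #12 — 2 of 2 used, 0 left overall.
Against Section Green: #17, #12 — 2 used; per-section cap 2 leaves 0.
Binding limit: min(0, 0) = 0.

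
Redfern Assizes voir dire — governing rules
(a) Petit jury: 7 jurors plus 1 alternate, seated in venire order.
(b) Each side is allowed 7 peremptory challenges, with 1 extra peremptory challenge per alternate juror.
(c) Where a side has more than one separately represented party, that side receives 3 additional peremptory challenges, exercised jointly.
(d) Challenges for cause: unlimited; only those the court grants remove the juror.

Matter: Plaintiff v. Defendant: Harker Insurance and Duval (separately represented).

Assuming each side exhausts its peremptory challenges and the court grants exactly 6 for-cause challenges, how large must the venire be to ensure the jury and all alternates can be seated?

33

Seats to fill: 7 + 1 alternates = 8.
Peremptories — Plaintiff: 7 + 1×1 = 8; Defendant: 7 + 1×1 + 3 = 11; total 19.
For-cause removals: 6.
Minimum venire: 8 + 19 + 6 = 33.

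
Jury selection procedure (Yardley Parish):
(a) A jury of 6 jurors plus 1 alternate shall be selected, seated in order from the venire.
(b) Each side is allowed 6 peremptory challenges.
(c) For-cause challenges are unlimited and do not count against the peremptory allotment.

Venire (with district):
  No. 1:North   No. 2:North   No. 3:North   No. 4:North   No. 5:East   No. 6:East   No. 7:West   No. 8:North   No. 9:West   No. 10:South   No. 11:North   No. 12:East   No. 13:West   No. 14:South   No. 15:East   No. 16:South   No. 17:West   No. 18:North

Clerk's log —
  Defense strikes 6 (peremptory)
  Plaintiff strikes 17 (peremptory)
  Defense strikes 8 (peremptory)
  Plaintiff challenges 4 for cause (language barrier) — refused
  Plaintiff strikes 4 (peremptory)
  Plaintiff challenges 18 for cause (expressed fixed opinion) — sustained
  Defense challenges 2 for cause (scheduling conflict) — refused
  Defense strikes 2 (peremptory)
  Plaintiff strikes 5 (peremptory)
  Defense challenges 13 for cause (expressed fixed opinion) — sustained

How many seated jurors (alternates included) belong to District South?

Removed: #2, #4, #5, #6, #8, #13, #17, #18.
Seated (7 incl. alternates): #1, #3, #7, #9, #10, #11, #12.
Of those, in District South: #10 → 1.

1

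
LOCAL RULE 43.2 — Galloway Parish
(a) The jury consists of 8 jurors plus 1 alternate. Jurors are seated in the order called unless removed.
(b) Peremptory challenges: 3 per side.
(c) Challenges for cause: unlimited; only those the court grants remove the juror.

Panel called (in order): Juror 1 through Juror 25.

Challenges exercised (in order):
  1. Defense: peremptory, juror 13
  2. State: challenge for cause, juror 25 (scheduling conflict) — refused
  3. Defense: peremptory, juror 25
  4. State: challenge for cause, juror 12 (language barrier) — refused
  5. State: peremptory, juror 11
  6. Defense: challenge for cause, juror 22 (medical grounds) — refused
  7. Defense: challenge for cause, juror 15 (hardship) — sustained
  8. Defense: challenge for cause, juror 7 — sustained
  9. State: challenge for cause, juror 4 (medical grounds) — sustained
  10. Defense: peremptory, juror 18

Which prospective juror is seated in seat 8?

Removed: #4, #7, #11, #13, #15, #18, #25. (#12, #22 stay — for-cause denied.)
Filling seats in venire order through position 8: #1, #2, #3, #5, #6, #8, #9, #10.
So seat 8 is #10.

10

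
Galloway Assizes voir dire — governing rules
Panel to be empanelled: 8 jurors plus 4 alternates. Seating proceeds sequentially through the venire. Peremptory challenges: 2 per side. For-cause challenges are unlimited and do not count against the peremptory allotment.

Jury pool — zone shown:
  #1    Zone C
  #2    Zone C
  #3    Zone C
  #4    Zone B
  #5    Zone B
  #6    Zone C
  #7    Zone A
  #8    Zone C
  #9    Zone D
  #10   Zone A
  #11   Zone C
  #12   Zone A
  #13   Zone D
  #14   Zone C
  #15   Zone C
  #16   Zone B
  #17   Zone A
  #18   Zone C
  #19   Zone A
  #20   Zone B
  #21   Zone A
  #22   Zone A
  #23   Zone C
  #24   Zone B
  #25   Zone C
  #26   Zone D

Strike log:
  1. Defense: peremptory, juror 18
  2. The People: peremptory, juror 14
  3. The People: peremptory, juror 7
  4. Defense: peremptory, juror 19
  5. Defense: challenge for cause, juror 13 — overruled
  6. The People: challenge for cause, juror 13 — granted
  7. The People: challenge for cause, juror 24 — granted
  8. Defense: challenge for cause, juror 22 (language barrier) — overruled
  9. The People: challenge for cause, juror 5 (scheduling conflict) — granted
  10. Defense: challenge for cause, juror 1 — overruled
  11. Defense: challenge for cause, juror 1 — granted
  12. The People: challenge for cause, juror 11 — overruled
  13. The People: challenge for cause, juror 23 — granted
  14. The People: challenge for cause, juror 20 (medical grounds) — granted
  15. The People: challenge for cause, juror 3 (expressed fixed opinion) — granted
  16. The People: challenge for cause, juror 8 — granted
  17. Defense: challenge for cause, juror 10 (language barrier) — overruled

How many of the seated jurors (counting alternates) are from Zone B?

2

Removed: #1, #3, #5, #7, #8, #13, #14, #18, #19, #20, #23, #24.
Seated (12 incl. alternates): #2, #4, #6, #9, #10, #11, #12, #15, #16, #17, #21, #22.
Of those, in Zone B: #4, #16 → 2.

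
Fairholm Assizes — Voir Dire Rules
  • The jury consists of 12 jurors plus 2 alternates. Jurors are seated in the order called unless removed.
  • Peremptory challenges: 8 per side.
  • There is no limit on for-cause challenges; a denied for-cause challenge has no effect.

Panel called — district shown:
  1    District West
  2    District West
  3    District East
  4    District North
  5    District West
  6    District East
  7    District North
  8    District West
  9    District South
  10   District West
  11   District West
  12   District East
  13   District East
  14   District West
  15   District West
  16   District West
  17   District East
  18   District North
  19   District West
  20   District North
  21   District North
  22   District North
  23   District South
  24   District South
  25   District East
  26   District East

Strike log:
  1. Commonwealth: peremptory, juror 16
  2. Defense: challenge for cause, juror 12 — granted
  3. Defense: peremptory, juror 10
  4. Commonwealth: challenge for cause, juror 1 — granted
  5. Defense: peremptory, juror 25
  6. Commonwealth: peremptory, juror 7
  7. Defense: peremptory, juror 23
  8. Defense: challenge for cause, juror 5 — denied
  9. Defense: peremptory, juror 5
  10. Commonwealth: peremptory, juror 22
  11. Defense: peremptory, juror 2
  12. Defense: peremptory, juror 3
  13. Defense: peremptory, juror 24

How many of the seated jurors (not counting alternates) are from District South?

Removed: #1, #2, #3, #5, #7, #10, #12, #16, #22, #23, #24, #25.
Seated jurors 1–12: #4, #6, #8, #9, #11, #13, #14, #15, #17, #18, #19, #20 (alternates #21, #26 not counted).
Of those, in District South: #9 → 1.

1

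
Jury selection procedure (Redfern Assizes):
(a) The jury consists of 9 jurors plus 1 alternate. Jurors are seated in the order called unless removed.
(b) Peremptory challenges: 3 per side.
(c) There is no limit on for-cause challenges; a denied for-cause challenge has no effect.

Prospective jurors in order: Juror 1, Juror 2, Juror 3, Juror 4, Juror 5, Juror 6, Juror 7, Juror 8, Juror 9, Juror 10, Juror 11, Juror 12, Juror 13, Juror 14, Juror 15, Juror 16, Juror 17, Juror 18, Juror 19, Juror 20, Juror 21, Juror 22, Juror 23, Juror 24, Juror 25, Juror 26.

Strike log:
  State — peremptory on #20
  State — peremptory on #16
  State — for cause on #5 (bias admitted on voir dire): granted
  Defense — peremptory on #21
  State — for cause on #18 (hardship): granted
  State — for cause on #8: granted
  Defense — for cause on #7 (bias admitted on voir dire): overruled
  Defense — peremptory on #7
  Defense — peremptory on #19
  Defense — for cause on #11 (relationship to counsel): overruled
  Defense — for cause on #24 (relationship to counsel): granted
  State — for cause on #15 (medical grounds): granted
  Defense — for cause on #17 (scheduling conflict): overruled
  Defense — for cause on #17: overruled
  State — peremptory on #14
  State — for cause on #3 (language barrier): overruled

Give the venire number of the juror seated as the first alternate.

Removed: #5, #7, #8, #14, #15, #16, #18, #19, #20, #21, #24. (#3, #11, #17 stay — for-cause denied.)
Seating in order: seats 1–9 → #1, #2, #3, #4, #6, #9, #10, #11, #12; alternates → #13.
So alternate 1 is #13.

13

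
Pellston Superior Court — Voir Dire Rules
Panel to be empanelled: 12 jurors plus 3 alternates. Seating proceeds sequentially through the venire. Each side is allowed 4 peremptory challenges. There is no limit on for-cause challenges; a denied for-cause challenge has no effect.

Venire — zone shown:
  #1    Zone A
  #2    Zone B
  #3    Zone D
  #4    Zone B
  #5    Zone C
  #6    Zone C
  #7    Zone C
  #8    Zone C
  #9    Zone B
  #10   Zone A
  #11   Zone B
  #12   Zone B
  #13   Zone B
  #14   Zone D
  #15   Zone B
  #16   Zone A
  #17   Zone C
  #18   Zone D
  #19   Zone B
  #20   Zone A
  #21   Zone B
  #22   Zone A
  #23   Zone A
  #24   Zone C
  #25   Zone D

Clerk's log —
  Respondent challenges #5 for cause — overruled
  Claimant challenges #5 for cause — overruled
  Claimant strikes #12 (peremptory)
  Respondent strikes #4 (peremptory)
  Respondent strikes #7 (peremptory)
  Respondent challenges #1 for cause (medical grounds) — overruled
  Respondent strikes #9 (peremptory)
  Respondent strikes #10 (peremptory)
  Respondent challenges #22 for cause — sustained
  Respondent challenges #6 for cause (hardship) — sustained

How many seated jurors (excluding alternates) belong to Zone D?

3

Removed: #4, #6, #7, #9, #10, #12, #22.
Seated jurors 1–12: #1, #2, #3, #5, #8, #11, #13, #14, #15, #16, #17, #18 (alternates #19, #20, #21 not counted).
Of those, in Zone D: #3, #14, #18 → 3.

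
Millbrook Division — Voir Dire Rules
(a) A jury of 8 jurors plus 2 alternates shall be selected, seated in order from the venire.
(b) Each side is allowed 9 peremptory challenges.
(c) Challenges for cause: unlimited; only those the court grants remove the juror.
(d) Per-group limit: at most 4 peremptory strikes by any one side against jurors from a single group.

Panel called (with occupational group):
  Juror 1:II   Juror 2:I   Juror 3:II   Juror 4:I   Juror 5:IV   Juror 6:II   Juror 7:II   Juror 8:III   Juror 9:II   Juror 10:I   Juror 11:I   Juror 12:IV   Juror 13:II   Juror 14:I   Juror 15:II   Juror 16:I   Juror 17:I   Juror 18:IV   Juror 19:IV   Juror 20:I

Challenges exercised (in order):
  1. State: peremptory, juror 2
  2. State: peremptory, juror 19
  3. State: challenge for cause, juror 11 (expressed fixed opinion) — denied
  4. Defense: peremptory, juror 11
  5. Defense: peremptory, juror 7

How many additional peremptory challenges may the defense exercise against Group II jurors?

Defense peremptories so far: #11, #7 — 2 of 9 used, 7 left overall.
Against Group II: #7 — 1 used; per-group cap 4 leaves 3.
Binding limit: min(7, 3) = 3.

3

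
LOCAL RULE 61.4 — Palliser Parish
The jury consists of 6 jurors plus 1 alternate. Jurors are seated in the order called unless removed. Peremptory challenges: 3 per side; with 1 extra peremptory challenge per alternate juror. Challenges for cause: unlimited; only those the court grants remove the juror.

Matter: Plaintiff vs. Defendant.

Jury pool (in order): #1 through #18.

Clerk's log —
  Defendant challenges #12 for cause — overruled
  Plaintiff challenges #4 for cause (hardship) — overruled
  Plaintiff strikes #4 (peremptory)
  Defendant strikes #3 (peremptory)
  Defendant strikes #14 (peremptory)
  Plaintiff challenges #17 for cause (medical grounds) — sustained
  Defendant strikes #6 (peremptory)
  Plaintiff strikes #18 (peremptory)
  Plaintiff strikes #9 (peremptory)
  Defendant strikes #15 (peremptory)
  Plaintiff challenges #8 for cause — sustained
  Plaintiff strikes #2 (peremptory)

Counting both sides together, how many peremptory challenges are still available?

Plaintiff allotment: 3 base + 1 × 1 alternate = 4. Defendant allotment: 3 base + 1 × 1 alternate = 4.
Plaintiff peremptories used: #4, #18, #9, #2 — 4 (for-cause on #4, #17, #8 don't count).
Defendant peremptories used: #3, #14, #6, #15 — 4 (the for-cause on #12 doesn't count).
Remaining: (4 − 4) + (4 − 4) = 0.

0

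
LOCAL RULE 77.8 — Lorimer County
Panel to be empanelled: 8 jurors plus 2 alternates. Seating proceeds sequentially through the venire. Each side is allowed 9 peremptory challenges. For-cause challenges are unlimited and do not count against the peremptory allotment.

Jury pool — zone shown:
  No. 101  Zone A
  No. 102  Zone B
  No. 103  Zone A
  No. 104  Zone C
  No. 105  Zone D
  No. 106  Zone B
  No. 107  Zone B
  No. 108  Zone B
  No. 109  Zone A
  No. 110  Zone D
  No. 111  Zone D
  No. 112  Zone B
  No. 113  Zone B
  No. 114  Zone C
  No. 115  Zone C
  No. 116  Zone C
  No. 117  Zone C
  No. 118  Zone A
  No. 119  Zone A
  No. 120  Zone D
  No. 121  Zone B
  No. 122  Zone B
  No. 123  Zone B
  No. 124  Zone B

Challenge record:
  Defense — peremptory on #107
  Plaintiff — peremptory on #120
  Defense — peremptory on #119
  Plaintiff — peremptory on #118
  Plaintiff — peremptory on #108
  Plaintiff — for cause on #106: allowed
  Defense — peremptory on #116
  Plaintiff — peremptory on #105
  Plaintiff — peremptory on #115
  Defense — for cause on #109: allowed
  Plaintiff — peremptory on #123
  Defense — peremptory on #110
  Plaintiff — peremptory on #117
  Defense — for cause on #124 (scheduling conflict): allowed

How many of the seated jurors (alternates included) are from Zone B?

Removed: #105, #106, #107, #108, #109, #110, #115, #116, #117, #118, #119, #120, #123, #124.
Seated (10 incl. alternates): #101, #102, #103, #104, #111, #112, #113, #114, #121, #122.
Of those, in Zone B: #102, #112, #113, #121, #122 → 5.

5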